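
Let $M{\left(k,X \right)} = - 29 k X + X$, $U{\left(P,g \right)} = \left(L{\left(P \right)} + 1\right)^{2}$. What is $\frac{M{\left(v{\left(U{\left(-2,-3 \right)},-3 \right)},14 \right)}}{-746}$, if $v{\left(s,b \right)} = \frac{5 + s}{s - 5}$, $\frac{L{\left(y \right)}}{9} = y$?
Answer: $\frac{28847}{52966} \approx 0.54463$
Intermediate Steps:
$L{\left(y \right)} = 9 y$
$U{\left(P,g \right)} = \left(1 + 9 P\right)^{2}$ ($U{\left(P,g \right)} = \left(9 P + 1\right)^{2} = \left(1 + 9 P\right)^{2}$)
$v{\left(s,b \right)} = \frac{5 + s}{-5 + s}$
$M{\left(k,X \right)} = X - 29 X k$ ($M{\left(k,X \right)} = - 29 X k + X = X - 29 X k$)
$\frac{M{\left(v{\left(U{\left(-2,-3 \right)},-3 \right)},14 \right)}}{-746} = \frac{14 \left(1 - 29 \frac{5 + \left(1 + 9 \left(-2\right)\right)^{2}}{-5 + \left(1 + 9 \left(-2\right)\right)^{2}}\right)}{-746} = 14 \left(1 - 29 \frac{5 + \left(1 - 18\right)^{2}}{-5 + \left(1 - 18\right)^{2}}\right) \left(- \frac{1}{746}\right) = 14 \left(1 - 29 \frac{5 + \left(-17\right)^{2}}{-5 + \left(-17\right)^{2}}\right) \left(- \frac{1}{746}\right) = 14 \left(1 - 29 \frac{5 + 289}{-5 + 289}\right) \left(- \frac{1}{746}\right) = 14 \left(1 - 29 \cdot \frac{1}{284} \cdot 294\right) \left(- \frac{1}{746}\right) = 14 \left(1 - \frac{4263}{142}\right) \left(- \frac{1}{746}\right) = 14 \left(- \frac{4121}{142}\right) \left(- \frac{1}{746}\right) = \left(- \frac{28847}{71}\right) \left(- \frac{1}{746}\right) = \frac{28847}{52966}$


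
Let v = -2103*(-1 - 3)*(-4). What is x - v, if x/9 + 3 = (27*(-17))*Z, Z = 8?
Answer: 573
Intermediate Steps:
x = -33075 (x = -27 + 9*((27*(-17))*8) = -27 + 9*(-459*8) = -27 + 9*(-3672) = -27 - 33048 = -33075)
v = -33648 (v = -(-8412)*(-4) = -2103*16 = -33648)
x - v = -33075 - 1*(-33648) = -33075 + 33648 = 573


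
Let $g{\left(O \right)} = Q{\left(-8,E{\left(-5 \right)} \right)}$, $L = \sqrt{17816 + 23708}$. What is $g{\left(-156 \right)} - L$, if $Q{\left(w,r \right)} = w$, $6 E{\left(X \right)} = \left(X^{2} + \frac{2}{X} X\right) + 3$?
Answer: $-8 - 2 \sqrt{10381} \approx -211.77$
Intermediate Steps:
$E{\left(X \right)} = \frac{5}{6} + \frac{X^{2}}{6}$ ($E{\left(X \right)} = \frac{\left(X^{2} + \frac{2}{X} X\right) + 3}{6} = \frac{\left(X^{2} + 2\right) + 3}{6} = \frac{\left(2 + X^{2}\right) + 3}{6} = \frac{5 + X^{2}}{6} = \frac{5}{6} + \frac{X^{2}}{6}$)
$L = 2 \sqrt{10381}$ ($L = \sqrt{41524} = 2 \sqrt{10381} \approx 203.77$)
$g{\left(O \right)} = -8$
$g{\left(-156 \right)} - L = -8 - 2 \sqrt{10381}$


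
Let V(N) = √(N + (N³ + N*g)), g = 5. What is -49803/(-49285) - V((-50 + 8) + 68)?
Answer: 49803/49285 - 2*√4433 ≈ -132.15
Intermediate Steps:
V(N) = √(N³ + 6*N) (V(N) = √(N + (N³ + N*5)) = √(N + (N³ + 5*N)) = √(N³ + 6*N))
-49803/(-49285) - V((-50 + 8) + 68) = -49803/(-49285) - √(((-50 + 8) + 68)*(6 + ((-50 + 8) + 68)²)) = -49803*(-1/49285) - √((-42 + 68)*(6 + (-42 + 68)²)) = 49803/49285 - √(26*(6 + 26²)) = 49803/49285 - √(26*(6 + 676)) = 49803/49285 - √(26*682) = 49803/49285 - √17732 = 49803/49285 - 2*√4433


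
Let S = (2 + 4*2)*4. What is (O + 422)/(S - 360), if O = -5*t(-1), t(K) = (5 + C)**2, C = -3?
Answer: -201/160 ≈ -1.2563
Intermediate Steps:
t(K) = 4 (t(K) = (5 - 3)**2 = 2**2 = 4)
O = -20 (O = -5*4 = -20)
S = 40 (S = (2 + 8)*4 = 10*4 = 40)
(O + 422)/(S - 360) = (-20 + 422)/(40 - 360) = 402/(-320) = 402*(-1/320) = -201/160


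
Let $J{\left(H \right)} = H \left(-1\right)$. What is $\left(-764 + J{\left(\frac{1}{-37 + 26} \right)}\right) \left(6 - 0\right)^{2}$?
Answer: $- \frac{302508}{11} \approx -27501.0$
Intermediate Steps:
$J{\left(H \right)} = - H$
$\left(-764 + J{\left(\frac{1}{-37 + 26} \right)}\right) \left(6 - 0\right)^{2} = \left(-764 - \frac{1}{-37 + 26}\right) \left(6 - 0\right)^{2} = \left(-764 - \frac{1}{-11}\right) \left(6 + 0\right)^{2} = \left(-764 - - \frac{1}{11}\right) 6^{2} = \left(-764 + \frac{1}{11}\right) 36 = \left(- \frac{8403}{11}\right) 36 = - \frac{302508}{11}$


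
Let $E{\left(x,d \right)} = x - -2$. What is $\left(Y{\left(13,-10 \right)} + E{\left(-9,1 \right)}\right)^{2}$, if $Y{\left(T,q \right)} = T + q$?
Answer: $16$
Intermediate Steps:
$E{\left(x,d \right)} = 2 + x$ ($E{\left(x,d \right)} = x + 2 = 2 + x$)
$\left(Y{\left(13,-10 \right)} + E{\left(-9,1 \right)}\right)^{2} = \left(\left(13 - 10\right) + \left(2 - 9\right)\right)^{2} = \left(3 - 7\right)^{2} = \left(-4\right)^{2} = 16$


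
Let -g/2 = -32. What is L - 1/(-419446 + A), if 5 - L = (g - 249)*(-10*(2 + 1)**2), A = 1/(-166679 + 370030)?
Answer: -1419731339003174/85294763545 ≈ -16645.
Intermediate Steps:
g = 64 (g = -2*(-32) = 64)
A = 1/203351 ≈ 4.9176e-6
L = -16645 (L = 5 - (64 - 249)*(-10*(2 + 1)**2) = 5 - (-185)*(-10*3**2) = 5 - (-185)*(-10*9) = 5 - (-185)*(-90) = 5 - 1*16650 = 5 - 16650 = -16645)
L - 1/(-419446 + A) = -16645 - 1/(-419446 + 1/203351) = -16645 - 1/(-85294763545/203351) = -16645 - 1*(-203351/85294763545) = -16645 + 203351/85294763545 = -1419731339003174/85294763545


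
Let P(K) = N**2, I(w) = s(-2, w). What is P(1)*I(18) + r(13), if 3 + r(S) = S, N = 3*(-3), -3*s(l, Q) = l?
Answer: 64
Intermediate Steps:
s(l, Q) = -l/3
I(w) = 2/3 (I(w) = -1/3*(-2) = 2/3)
N = -9
r(S) = -3 + S
P(K) = 81 (P(K) = (-9)**2 = 81)
P(1)*I(18) + r(13) = 81*(2/3) + (-3 + 13) = 54 + 10 = 64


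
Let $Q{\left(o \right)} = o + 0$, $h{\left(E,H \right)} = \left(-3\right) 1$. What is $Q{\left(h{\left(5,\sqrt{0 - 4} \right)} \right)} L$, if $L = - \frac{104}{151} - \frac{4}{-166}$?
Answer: $\frac{24990}{12533} \approx 1.9939$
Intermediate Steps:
$h{\left(E,H \right)} = -3$
$Q{\left(o \right)} = o$
$L = - \frac{8330}{12533}$ ($L = \left(-104\right) \frac{1}{151} - - \frac{2}{83} = - \frac{104}{151} + \frac{2}{83} = - \frac{8330}{12533} \approx -0.66465$)
$Q{\left(h{\left(5,\sqrt{0 - 4} \right)} \right)} L = \left(-3\right) \left(- \frac{8330}{12533}\right) = \frac{24990}{12533}$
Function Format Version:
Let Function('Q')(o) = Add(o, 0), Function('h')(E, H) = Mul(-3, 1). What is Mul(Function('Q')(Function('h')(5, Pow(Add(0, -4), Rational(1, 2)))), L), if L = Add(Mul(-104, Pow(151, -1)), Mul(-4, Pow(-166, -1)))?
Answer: Rational(24990, 12533) ≈ 1.9939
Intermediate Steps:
Function('h')(E, H) = -3
Function('Q')(o) = o
L = Rational(-8330, 12533) (L = Add(Mul(-104, Rational(1, 151)), Mul(-4, Rational(-1, 166))) = Add(Rational(-104, 151), Rational(2, 83)) = Rational(-8330, 12533) ≈ -0.66465)
Mul(Function('Q')(Function('h')(5, Pow(Add(0, -4), Rational(1, 2)))), L) = Mul(-3, Rational(-8330, 12533)) = Rational(24990, 12533)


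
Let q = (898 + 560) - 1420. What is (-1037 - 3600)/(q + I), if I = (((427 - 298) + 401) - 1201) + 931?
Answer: -4637/298 ≈ -15.560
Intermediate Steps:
q = 38 (q = 1458 - 1420 = 38)
I = 260 (I = ((129 + 401) - 1201) + 931 = (530 - 1201) + 931 = -671 + 931 = 260)
(-1037 - 3600)/(q + I) = (-1037 - 3600)/(38 + 260) = -4637/298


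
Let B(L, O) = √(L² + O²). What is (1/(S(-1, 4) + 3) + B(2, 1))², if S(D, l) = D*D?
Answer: 81/16 + √5/2 ≈ 6.1805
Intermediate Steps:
S(D, l) = D²
(1/(S(-1, 4) + 3) + B(2, 1))² = (1/((-1)² + 3) + √(2² + 1²))² = (1/(1 + 3) + √(4 + 1))² = (1/4 + √5)² = (¼ + √5)²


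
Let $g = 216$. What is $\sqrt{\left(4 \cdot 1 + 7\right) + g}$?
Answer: $\sqrt{227} \approx 15.067$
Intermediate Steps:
$\sqrt{\left(4 \cdot 1 + 7\right) + g} = \sqrt{\left(4 \cdot 1 + 7\right) + 216} = \sqrt{\left(4 + 7\right) + 216} = \sqrt{11 + 216} = \sqrt{227}$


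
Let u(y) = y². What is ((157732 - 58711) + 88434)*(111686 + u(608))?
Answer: 90231464250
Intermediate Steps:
((157732 - 58711) + 88434)*(111686 + u(608)) = ((157732 - 58711) + 88434)*(111686 + 608²) = (99021 + 88434)*(111686 + 369664) = 187455*481350 = 90231464250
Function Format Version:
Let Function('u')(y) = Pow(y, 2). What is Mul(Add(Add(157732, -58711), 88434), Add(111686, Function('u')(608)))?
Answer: 90231464250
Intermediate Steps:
Mul(Add(Add(157732, -58711), 88434), Add(111686, Function('u')(608))) = Mul(Add(Add(157732, -58711), 88434), Add(111686, Pow(608, 2))) = Mul(Add(99021, 88434), Add(111686, 369664)) = Mul(187455, 481350) = 90231464250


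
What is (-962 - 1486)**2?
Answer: 5992704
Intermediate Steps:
(-962 - 1486)**2 = (-2448)**2 = 5992704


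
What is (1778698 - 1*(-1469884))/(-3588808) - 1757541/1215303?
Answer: -58939589951/25066029476 ≈ -2.3514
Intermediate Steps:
(1778698 - 1*(-1469884))/(-3588808) - 1757541/1215303 = (1778698 + 1469884)*(-1/3588808) - 1757541*1/1215303 = 3248582*(-1/3588808) - 585847/405101 = -1624291/1794404 - 585847/405101 = -58939589951/25066029476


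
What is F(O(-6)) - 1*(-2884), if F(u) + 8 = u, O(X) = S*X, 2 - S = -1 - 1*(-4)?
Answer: 2882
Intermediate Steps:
S = -1 (S = 2 - (-1 - 1*(-4)) = 2 - (-1 + 4) = 2 - 1*3 = 2 - 3 = -1)
O(X) = -X
F(u) = -8 + u
F(O(-6)) - 1*(-2884) = (-8 - 1*(-6)) - 1*(-2884) = (-8 + 6) + 2884 = -2 + 2884 = 2882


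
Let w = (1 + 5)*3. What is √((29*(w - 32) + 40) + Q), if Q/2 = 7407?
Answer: 4*√903 ≈ 120.20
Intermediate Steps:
Q = 14814 (Q = 2*7407 = 14814)
w = 18 (w = 6*3 = 18)
√((29*(w - 32) + 40) + Q) = √((29*(18 - 32) + 40) + 14814) = √((29*(-14) + 40) + 14814) = √((-406 + 40) + 14814) = √(-366 + 14814) = √14448 = 4*√903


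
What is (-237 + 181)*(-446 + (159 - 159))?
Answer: 24976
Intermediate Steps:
(-237 + 181)*(-446 + (159 - 159)) = -56*(-446 + 0) = -56*(-446) = 24976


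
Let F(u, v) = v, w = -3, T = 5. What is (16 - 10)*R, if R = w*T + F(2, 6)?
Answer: -54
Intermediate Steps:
R = -9 (R = -3*5 + 6 = -15 + 6 = -9)
(16 - 10)*R = (16 - 10)*(-9) = 6*(-9) = -54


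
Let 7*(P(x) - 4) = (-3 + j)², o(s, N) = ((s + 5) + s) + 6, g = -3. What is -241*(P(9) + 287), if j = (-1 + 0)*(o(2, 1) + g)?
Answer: -545142/7 ≈ -77877.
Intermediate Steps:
o(s, N) = 11 + 2*s (o(s, N) = ((5 + s) + s) + 6 = (5 + 2*s) + 6 = 11 + 2*s)
j = -12 (j = (-1 + 0)*((11 + 2*2) - 3) = -((11 + 4) - 3) = -(15 - 3) = -1*12 = -12)
P(x) = 253/7 (P(x) = 4 + (-3 - 12)²/7 = 4 + (⅐)*(-15)² = 4 + (⅐)*225 = 4 + 225/7 = 253/7)
-241*(P(9) + 287) = -241*(253/7 + 287) = -241*2262/7 = -545142/7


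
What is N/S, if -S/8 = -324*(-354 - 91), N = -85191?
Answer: 28397/384480 ≈ 0.073858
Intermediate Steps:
S = -1153440 (S = -(-2592)*(-354 - 91) = -(-2592)*(-445) = -8*144180 = -1153440)
N/S = -85191/(-1153440) = -85191*(-1/1153440) = 28397/384480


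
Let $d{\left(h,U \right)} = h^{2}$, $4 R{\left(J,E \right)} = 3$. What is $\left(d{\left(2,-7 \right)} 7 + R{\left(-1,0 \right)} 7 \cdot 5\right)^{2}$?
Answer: $\frac{47089}{16} \approx 2943.1$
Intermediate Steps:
$R{\left(J,E \right)} = \frac{3}{4}$ ($R{\left(J,E \right)} = \frac{1}{4} \cdot 3 = \frac{3}{4}$)
$\left(d{\left(2,-7 \right)} 7 + R{\left(-1,0 \right)} 7 \cdot 5\right)^{2} = \left(2^{2} \cdot 7 + \frac{3}{4} \cdot 7 \cdot 5\right)^{2} = \left(4 \cdot 7 + \frac{21}{4} \cdot 5\right)^{2} = \left(28 + \frac{105}{4}\right)^{2} = \left(\frac{217}{4}\right)^{2} = \frac{47089}{16}$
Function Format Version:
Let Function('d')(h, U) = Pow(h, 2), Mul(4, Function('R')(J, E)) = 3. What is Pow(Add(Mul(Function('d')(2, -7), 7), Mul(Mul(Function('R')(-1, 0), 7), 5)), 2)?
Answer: Rational(47089, 16) ≈ 2943.1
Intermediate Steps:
Function('R')(J, E) = Rational(3, 4) (Function('R')(J, E) = Mul(Rational(1, 4), 3) = Rational(3, 4))
Pow(Add(Mul(Function('d')(2, -7), 7), Mul(Mul(Function('R')(-1, 0), 7), 5)), 2) = Pow(Add(Mul(Pow(2, 2), 7), Mul(Mul(Rational(3, 4), 7), 5)), 2) = Pow(Add(Mul(4, 7), Mul(Rational(21, 4), 5)), 2) = Pow(Add(28, Rational(105, 4)), 2) = Pow(Rational(217, 4), 2) = Rational(47089, 16)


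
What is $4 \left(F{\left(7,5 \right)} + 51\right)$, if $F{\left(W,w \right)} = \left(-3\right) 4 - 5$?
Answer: $136$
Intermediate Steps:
$F{\left(W,w \right)} = -17$ ($F{\left(W,w \right)} = -12 - 5 = -17$)
$4 \left(F{\left(7,5 \right)} + 51\right) = 4 \left(-17 + 51\right) = 4 \cdot 34 = 136$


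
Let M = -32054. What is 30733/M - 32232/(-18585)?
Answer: 153997241/198574530 ≈ 0.77551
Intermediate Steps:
30733/M - 32232/(-18585) = 30733/(-32054) - 32232/(-18585) = 30733*(-1/32054) - 32232*(-1/18585) = -30733/32054 + 10744/6195 = 153997241/198574530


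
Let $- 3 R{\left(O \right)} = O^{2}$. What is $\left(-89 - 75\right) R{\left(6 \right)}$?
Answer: $1968$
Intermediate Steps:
$R{\left(O \right)} = - \frac{O^{2}}{3}$
$\left(-89 - 75\right) R{\left(6 \right)} = \left(-89 - 75\right) \left(- \frac{6^{2}}{3}\right) = - 164 \left(\left(- \frac{1}{3}\right) 36\right) = \left(-164\right) \left(-12\right) = 1968$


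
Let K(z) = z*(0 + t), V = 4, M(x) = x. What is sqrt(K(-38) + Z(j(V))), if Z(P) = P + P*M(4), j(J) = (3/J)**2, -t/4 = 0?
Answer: 3*sqrt(5)/4 ≈ 1.6771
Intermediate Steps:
t = 0 (t = -4*0 = 0)
j(J) = 9/J**2
K(z) = 0 (K(z) = z*(0 + 0) = z*0 = 0)
Z(P) = 5*P (Z(P) = P + P*4 = P + 4*P = 5*P)
sqrt(K(-38) + Z(j(V))) = sqrt(0 + 5*(9/4**2)) = sqrt(0 + 5*(9*(1/16))) = sqrt(0 + 5*(9/16)) = sqrt(0 + 45/16) = sqrt(45/16) = 3*sqrt(5)/4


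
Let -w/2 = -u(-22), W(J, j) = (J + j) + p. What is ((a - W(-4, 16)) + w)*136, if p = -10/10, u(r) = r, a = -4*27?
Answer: -22168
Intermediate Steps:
a = -108
p = -1 (p = -10*1/10 = -1)
W(J, j) = -1 + J + j (W(J, j) = (J + j) - 1 = -1 + J + j)
w = -44 (w = -(-2)*(-22) = -2*22 = -44)
((a - W(-4, 16)) + w)*136 = ((-108 - (-1 - 4 + 16)) - 44)*136 = ((-108 - 1*11) - 44)*136 = ((-108 - 11) - 44)*136 = (-119 - 44)*136 = -163*136 = -22168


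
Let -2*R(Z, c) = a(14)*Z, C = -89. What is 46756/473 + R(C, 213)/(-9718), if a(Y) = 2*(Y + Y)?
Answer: 5269722/53449 ≈ 98.594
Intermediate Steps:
a(Y) = 4*Y (a(Y) = 2*(2*Y) = 4*Y)
R(Z, c) = -28*Z (R(Z, c) = -4*14*Z/2 = -28*Z)
46756/473 + R(C, 213)/(-9718) = 46756/473 - 28*(-89)/(-9718) = 46756*(1/473) + 2492*(-1/9718) = 46756/473 - 1246/4859 = 5269722/53449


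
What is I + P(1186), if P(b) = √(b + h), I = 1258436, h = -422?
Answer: 1258436 + 2*√191 ≈ 1.2585e+6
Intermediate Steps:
P(b) = √(-422 + b) (P(b) = √(b - 422) = √(-422 + b))
I + P(1186) = 1258436 + √(-422 + 1186) = 1258436 + √764 = 1258436 + 2*√191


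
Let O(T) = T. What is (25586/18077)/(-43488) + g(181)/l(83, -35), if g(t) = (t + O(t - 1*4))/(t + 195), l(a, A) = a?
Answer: 17539810895/1533351589488 ≈ 0.011439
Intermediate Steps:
g(t) = (-4 + 2*t)/(195 + t) (g(t) = (t + (t - 1*4))/(t + 195) = (t + (t - 4))/(195 + t) = (t + (-4 + t))/(195 + t) = (-4 + 2*t)/(195 + t))
(25586/18077)/(-43488) + g(181)/l(83, -35) = (25586/18077)/(-43488) + (2*(-2 + 181)/(195 + 181))/83 = (25586*(1/18077))*(-1/43488) + (2*179/376)*(1/83) = (25586/18077)*(-1/43488) + (2*(1/376)*179)*(1/83) = -12793/393066288 + (179/188)*(1/83) = -12793/393066288 + 179/15604 = 17539810895/1533351589488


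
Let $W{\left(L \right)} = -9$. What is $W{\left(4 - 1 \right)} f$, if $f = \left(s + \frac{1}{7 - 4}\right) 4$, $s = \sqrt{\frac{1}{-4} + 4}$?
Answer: $-12 - 18 \sqrt{15} \approx -81.714$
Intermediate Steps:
$s = \frac{\sqrt{15}}{2}$ ($s = \sqrt{- \frac{1}{4} + 4} = \sqrt{\frac{15}{4}} = \frac{\sqrt{15}}{2} \approx 1.9365$)
$f = \frac{4}{3} + 2 \sqrt{15}$ ($f = \left(\frac{\sqrt{15}}{2} + \frac{1}{7 - 4}\right) 4 = \left(\frac{\sqrt{15}}{2} + \frac{1}{3}\right) 4 = \left(\frac{1}{3} + \frac{\sqrt{15}}{2}\right) 4 = \frac{4}{3} + 2 \sqrt{15} \approx 9.0793$)
$W{\left(4 - 1 \right)} f = - 9 \left(\frac{4}{3} + 2 \sqrt{15}\right) = -12 - 18 \sqrt{15}$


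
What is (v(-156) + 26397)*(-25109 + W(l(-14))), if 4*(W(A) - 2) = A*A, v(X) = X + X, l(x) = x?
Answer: -653637930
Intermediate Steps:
v(X) = 2*X
W(A) = 2 + A²/4 (W(A) = 2 + (A*A)/4 = 2 + A²/4)
(v(-156) + 26397)*(-25109 + W(l(-14))) = (2*(-156) + 26397)*(-25109 + (2 + (¼)*(-14)²)) = (-312 + 26397)*(-25109 + (2 + (¼)*196)) = 26085*(-25109 + (2 + 49)) = 26085*(-25109 + 51) = 26085*(-25058) = -653637930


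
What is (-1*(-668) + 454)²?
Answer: 1258884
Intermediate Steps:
(-1*(-668) + 454)² = (668 + 454)² = 1122² = 1258884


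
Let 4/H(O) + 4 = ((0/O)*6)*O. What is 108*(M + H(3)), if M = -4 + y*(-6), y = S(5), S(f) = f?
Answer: -3780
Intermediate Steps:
H(O) = -1 (H(O) = 4/(-4 + ((0/O)*6)*O) = 4/(-4 + (0*6)*O) = 4/(-4 + 0*O) = 4/(-4 + 0) = 4/(-4) = 4*(-1/4) = -1)
y = 5
M = -34 (M = -4 + 5*(-6) = -4 - 30 = -34)
108*(M + H(3)) = 108*(-34 - 1) = 108*(-35) = -3780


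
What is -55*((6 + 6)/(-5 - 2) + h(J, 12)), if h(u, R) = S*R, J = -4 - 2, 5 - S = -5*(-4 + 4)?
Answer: -22440/7 ≈ -3205.7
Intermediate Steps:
S = 5 (S = 5 - (-5)*(-4 + 4) = 5 - (-5)*0 = 5 - 1*0 = 5 + 0 = 5)
J = -6
h(u, R) = 5*R
-55*((6 + 6)/(-5 - 2) + h(J, 12)) = -55*((6 + 6)/(-5 - 2) + 5*12) = -55*(12/(-7) + 60) = -55*(12*(-⅐) + 60) = -55*(-12/7 + 60) = -55*408/7 = -1*22440/7 = -22440/7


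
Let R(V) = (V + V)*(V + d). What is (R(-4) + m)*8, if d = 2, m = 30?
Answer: 368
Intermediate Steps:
R(V) = 2*V*(2 + V) (R(V) = (V + V)*(V + 2) = (2*V)*(2 + V) = 2*V*(2 + V))
(R(-4) + m)*8 = (2*(-4)*(2 - 4) + 30)*8 = (2*(-4)*(-2) + 30)*8 = (16 + 30)*8 = 46*8 = 368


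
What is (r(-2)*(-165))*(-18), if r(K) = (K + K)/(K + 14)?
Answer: -990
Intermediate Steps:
r(K) = 2*K/(14 + K) (r(K) = (2*K)/(14 + K) = 2*K/(14 + K))
(r(-2)*(-165))*(-18) = ((2*(-2)/(14 - 2))*(-165))*(-18) = ((2*(-2)/12)*(-165))*(-18) = ((2*(-2)*(1/12))*(-165))*(-18) = -1/3*(-165)*(-18) = 55*(-18) = -990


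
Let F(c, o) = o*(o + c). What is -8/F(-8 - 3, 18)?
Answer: -4/63 ≈ -0.063492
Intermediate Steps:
F(c, o) = o*(c + o)
-8/F(-8 - 3, 18) = -8/(18*((-8 - 3) + 18)) = -8/(18*(-11 + 18)) = -8/(18*7) = -8/126 = (1/126)*(-8) = -4/63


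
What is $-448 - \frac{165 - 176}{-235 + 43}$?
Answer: $- \frac{86027}{192} \approx -448.06$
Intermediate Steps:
$-448 - \frac{165 - 176}{-235 + 43} = -448 - - \frac{11}{-192} = -448 - \left(-11\right) \left(- \frac{1}{192}\right) = -448 - \frac{11}{192} = - \frac{86027}{192}$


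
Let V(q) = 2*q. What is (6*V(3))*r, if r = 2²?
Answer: 144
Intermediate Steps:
r = 4
(6*V(3))*r = (6*(2*3))*4 = (6*6)*4 = 36*4 = 144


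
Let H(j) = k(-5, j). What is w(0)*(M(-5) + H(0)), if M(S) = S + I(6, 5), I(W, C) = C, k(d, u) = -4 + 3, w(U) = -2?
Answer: 2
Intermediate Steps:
k(d, u) = -1
H(j) = -1
M(S) = 5 + S (M(S) = S + 5 = 5 + S)
w(0)*(M(-5) + H(0)) = -2*((5 - 5) - 1) = -2*(0 - 1) = -2*(-1) = 2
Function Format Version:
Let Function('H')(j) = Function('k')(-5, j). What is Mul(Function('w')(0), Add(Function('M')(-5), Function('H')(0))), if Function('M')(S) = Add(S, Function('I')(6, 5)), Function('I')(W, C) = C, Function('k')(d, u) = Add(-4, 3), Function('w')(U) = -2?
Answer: 2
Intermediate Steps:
Function('k')(d, u) = -1
Function('H')(j) = -1
Function('M')(S) = Add(5, S) (Function('M')(S) = Add(S, 5) = Add(5, S))
Mul(Function('w')(0), Add(Function('M')(-5), Function('H')(0))) = Mul(-2, Add(Add(5, -5), -1)) = Mul(-2, Add(0, -1)) = Mul(-2, -1) = 2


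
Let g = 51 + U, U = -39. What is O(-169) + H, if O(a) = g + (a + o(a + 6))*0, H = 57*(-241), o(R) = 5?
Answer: -13725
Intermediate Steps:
H = -13737
g = 12 (g = 51 - 39 = 12)
O(a) = 12 (O(a) = 12 + (a + 5)*0 = 12 + (5 + a)*0 = 12 + 0 = 12)
O(-169) + H = 12 - 13737 = -13725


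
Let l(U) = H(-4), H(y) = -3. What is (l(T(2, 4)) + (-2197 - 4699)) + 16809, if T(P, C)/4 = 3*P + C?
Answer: 9910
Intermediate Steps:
T(P, C) = 4*C + 12*P (T(P, C) = 4*(3*P + C) = 4*(C + 3*P) = 4*C + 12*P)
l(U) = -3
(l(T(2, 4)) + (-2197 - 4699)) + 16809 = (-3 + (-2197 - 4699)) + 16809 = (-3 - 6896) + 16809 = -6899 + 16809 = 9910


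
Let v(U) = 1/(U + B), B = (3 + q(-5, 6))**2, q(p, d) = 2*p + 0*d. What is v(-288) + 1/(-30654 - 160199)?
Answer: -191092/45613867 ≈ -0.0041893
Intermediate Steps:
q(p, d) = 2*p (q(p, d) = 2*p + 0 = 2*p)
B = 49 (B = (3 + 2*(-5))**2 = (3 - 10)**2 = (-7)**2 = 49)
v(U) = 1/(49 + U) (v(U) = 1/(U + 49) = 1/(49 + U))
v(-288) + 1/(-30654 - 160199) = 1/(49 - 288) + 1/(-30654 - 160199) = 1/(-239) + 1/(-190853) = -1/239 - 1/190853 = -191092/45613867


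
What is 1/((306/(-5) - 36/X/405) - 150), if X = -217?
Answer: -9765/2062364 ≈ -0.0047349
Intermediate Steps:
1/((306/(-5) - 36/X/405) - 150) = 1/((306/(-5) - 36/(-217)/405) - 150) = 1/((306*(-1/5) - 36*(-1/217)*(1/405)) - 150) = 1/((-306/5 + (36/217)*(1/405)) - 150) = 1/((-306/5 + 4/9765) - 150) = 1/(-597614/9765 - 150) = 1/(-2062364/9765) = -9765/2062364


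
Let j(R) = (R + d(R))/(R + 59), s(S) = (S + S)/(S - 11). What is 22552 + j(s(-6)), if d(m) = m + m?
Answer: 22890316/1015 ≈ 22552.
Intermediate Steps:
s(S) = 2*S/(-11 + S) (s(S) = (2*S)/(-11 + S) = 2*S/(-11 + S))
d(m) = 2*m
j(R) = 3*R/(59 + R) (j(R) = (R + 2*R)/(R + 59) = (3*R)/(59 + R) = 3*R/(59 + R))
22552 + j(s(-6)) = 22552 + 3*(2*(-6)/(-11 - 6))/(59 + 2*(-6)/(-11 - 6)) = 22552 + 3*(2*(-6)/(-17))/(59 + 2*(-6)/(-17)) = 22552 + 3*(2*(-6)*(-1/17))/(59 + 2*(-6)*(-1/17)) = 22552 + 3*(12/17)/(59 + 12/17) = 22552 + 3*(12/17)/(1015/17) = 22552 + 3*(12/17)*(17/1015) = 22552 + 36/1015 = 22890316/1015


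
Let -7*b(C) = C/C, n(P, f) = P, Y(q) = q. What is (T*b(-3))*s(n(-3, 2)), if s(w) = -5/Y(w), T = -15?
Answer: 25/7 ≈ 3.5714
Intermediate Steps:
s(w) = -5/w
b(C) = -⅐ (b(C) = -C/(7*C) = -⅐*1 = -⅐)
(T*b(-3))*s(n(-3, 2)) = (-15*(-⅐))*(-5/(-3)) = 15*(-5*(-⅓))/7 = (15/7)*(5/3) = 25/7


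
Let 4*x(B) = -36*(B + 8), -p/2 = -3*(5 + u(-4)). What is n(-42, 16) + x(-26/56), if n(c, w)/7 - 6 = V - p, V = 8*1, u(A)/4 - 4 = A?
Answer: -5035/28 ≈ -179.82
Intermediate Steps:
u(A) = 16 + 4*A
V = 8
p = 30 (p = -(-6)*(5 + (16 + 4*(-4))) = -(-6)*(5 + (16 - 16)) = -(-6)*(5 + 0) = -(-6)*5 = -2*(-15) = 30)
x(B) = -72 - 9*B (x(B) = (-36*(B + 8))/4 = (-36*(8 + B))/4 = (-288 - 36*B)/4 = -72 - 9*B)
n(c, w) = -112 (n(c, w) = 42 + 7*(8 - 1*30) = 42 + 7*(8 - 30) = 42 + 7*(-22) = 42 - 154 = -112)
n(-42, 16) + x(-26/56) = -112 + (-72 - (-234)/56) = -112 + (-72 - 9*(-13/28)) = -112 + (-72 + 117/28) = -112 - 1899/28 = -5035/28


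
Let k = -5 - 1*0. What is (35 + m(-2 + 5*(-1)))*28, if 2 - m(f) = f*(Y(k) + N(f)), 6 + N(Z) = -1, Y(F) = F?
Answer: -1316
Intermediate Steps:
k = -5 (k = -5 + 0 = -5)
N(Z) = -7 (N(Z) = -6 - 1 = -7)
m(f) = 2 + 12*f (m(f) = 2 - f*(-5 - 7) = 2 - f*(-12) = 2 - (-12)*f = 2 + 12*f)
(35 + m(-2 + 5*(-1)))*28 = (35 + (2 + 12*(-2 + 5*(-1))))*28 = (35 + (2 + 12*(-2 - 5)))*28 = (35 + (2 + 12*(-7)))*28 = (35 + (2 - 84))*28 = (35 - 82)*28 = -47*28 = -1316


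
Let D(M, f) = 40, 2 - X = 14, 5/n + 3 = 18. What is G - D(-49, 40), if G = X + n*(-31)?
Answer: -187/3 ≈ -62.333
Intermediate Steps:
n = 1/3 (n = 5/(-3 + 18) = 5/15 = 5*(1/15) = 1/3 ≈ 0.33333)
X = -12 (X = 2 - 1*14 = 2 - 14 = -12)
G = -67/3 (G = -12 + (1/3)*(-31) = -12 - 31/3 = -67/3 ≈ -22.333)
G - D(-49, 40) = -67/3 - 1*40 = -67/3 - 40 = -187/3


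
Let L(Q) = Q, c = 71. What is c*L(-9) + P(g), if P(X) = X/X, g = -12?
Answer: -638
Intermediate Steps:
P(X) = 1
c*L(-9) + P(g) = 71*(-9) + 1 = -639 + 1 = -638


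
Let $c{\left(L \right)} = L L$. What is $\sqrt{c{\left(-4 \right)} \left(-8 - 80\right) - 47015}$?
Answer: $i \sqrt{48423} \approx 220.05 i$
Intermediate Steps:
$c{\left(L \right)} = L^{2}$
$\sqrt{c{\left(-4 \right)} \left(-8 - 80\right) - 47015} = \sqrt{\left(-4\right)^{2} \left(-8 - 80\right) - 47015} = \sqrt{16 \left(-88\right) - 47015} = \sqrt{-1408 - 47015} = \sqrt{-48423} = i \sqrt{48423}$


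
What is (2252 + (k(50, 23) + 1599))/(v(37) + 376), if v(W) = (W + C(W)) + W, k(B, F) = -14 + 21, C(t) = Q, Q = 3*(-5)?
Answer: 1286/145 ≈ 8.8690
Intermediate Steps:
Q = -15
C(t) = -15
k(B, F) = 7
v(W) = -15 + 2*W (v(W) = (W - 15) + W = (-15 + W) + W = -15 + 2*W)
(2252 + (k(50, 23) + 1599))/(v(37) + 376) = (2252 + (7 + 1599))/((-15 + 2*37) + 376) = (2252 + 1606)/((-15 + 74) + 376) = 3858/(59 + 376) = 3858/435 = 3858*(1/435) = 1286/145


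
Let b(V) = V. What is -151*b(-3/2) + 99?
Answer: 651/2 ≈ 325.50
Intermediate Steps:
-151*b(-3/2) + 99 = -(-453)/2 + 99 = -151*(-3/2) + 99 = 453/2 + 99 = 651/2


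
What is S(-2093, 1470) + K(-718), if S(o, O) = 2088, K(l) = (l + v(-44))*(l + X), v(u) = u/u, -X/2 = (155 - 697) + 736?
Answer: 795090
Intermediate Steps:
X = -388 (X = -2*((155 - 697) + 736) = -2*(-542 + 736) = -2*194 = -388)
v(u) = 1
K(l) = (1 + l)*(-388 + l) (K(l) = (l + 1)*(l - 388) = (1 + l)*(-388 + l))
S(-2093, 1470) + K(-718) = 2088 + (-388 + (-718)**2 - 387*(-718)) = 2088 + (-388 + 515524 + 277866) = 2088 + 793002 = 795090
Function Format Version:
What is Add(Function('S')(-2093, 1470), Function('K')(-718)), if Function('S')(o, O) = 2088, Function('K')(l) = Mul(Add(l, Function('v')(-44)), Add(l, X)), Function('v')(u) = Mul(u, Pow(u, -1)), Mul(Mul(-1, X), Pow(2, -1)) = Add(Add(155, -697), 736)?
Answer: 795090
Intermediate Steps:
X = -388 (X = Mul(-2, Add(Add(155, -697), 736)) = Mul(-2, Add(-542, 736)) = Mul(-2, 194) = -388)
Function('v')(u) = 1
Function('K')(l) = Mul(Add(1, l), Add(-388, l)) (Function('K')(l) = Mul(Add(l, 1), Add(l, -388)) = Mul(Add(1, l), Add(-388, l)))
Add(Function('S')(-2093, 1470), Function('K')(-718)) = Add(2088, Add(-388, Pow(-718, 2), Mul(-387, -718))) = Add(2088, Add(-388, 515524, 277866)) = Add(2088, 793002) = 795090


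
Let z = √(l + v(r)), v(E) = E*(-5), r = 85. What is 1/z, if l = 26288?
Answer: √25863/25863 ≈ 0.0062181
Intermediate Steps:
v(E) = -5*E
z = √25863 (z = √(26288 - 5*85) = √(26288 - 425) = √25863 ≈ 160.82)
1/z = 1/(√25863) = √25863/25863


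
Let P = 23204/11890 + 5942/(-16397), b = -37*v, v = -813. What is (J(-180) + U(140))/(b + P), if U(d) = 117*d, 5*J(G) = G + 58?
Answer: 1594346586674/2932455756169 ≈ 0.54369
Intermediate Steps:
J(G) = 58/5 + G/5 (J(G) = (G + 58)/5 = (58 + G)/5 = 58/5 + G/5)
b = 30081 (b = -37*(-813) = 30081)
P = 154912804/97480165 (P = 23204*(1/11890) + 5942*(-1/16397) = 11602/5945 - 5942/16397 = 154912804/97480165 ≈ 1.5892)
(J(-180) + U(140))/(b + P) = ((58/5 + (⅕)*(-180)) + 117*140)/(30081 + 154912804/97480165) = ((58/5 - 36) + 16380)/(2932455756169/97480165) = (-122/5 + 16380)*(97480165/2932455756169) = (81778/5)*(97480165/2932455756169) = 1594346586674/2932455756169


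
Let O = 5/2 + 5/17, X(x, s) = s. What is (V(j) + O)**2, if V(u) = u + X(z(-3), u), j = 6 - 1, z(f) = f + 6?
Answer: 189225/1156 ≈ 163.69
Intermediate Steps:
z(f) = 6 + f
j = 5
V(u) = 2*u (V(u) = u + u = 2*u)
O = 95/34 (O = 5*(1/2) + 5*(1/17) = 5/2 + 5/17 = 95/34 ≈ 2.7941)
(V(j) + O)**2 = (2*5 + 95/34)**2 = (10 + 95/34)**2 = (435/34)**2 = 189225/1156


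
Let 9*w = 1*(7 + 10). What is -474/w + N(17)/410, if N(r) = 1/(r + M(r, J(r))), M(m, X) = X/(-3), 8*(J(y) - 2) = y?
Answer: -109316182/435625 ≈ -250.94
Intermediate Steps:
J(y) = 2 + y/8
M(m, X) = -X/3 (M(m, X) = X*(-1/3) = -X/3)
N(r) = 1/(-2/3 + 23*r/24) (N(r) = 1/(r - (2 + r/8)/3) = 1/(r + (-2/3 - r/24)) = 1/(-2/3 + 23*r/24))
w = 17/9 (w = (1*(7 + 10))/9 = (1*17)/9 = (1/9)*17 = 17/9 ≈ 1.8889)
-474/w + N(17)/410 = -474/17/9 + (24/(-16 + 23*17))/410 = -474*9/17 + (24/(-16 + 391))*(1/410) = -4266/17 + (24/375)*(1/410) = -4266/17 + (24*(1/375))*(1/410) = -4266/17 + (8/125)*(1/410) = -4266/17 + 4/25625 = -109316182/435625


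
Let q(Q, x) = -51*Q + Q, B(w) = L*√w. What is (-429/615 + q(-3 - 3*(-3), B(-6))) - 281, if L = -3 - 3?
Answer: -119248/205 ≈ -581.70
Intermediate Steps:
L = -6
B(w) = -6*√w
q(Q, x) = -50*Q
(-429/615 + q(-3 - 3*(-3), B(-6))) - 281 = (-429/615 - 50*(-3 - 3*(-3))) - 281 = (-429*1/615 - 50*(-3 + 9)) - 281 = (-143/205 - 50*6) - 281 = (-143/205 - 300) - 281 = -61643/205 - 281 = -119248/205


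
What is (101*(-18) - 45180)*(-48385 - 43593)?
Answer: 4322782044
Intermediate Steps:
(101*(-18) - 45180)*(-48385 - 43593) = (-1818 - 45180)*(-91978) = -46998*(-91978) = 4322782044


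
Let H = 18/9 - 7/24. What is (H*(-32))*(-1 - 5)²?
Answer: -1968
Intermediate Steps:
H = 41/24 (H = 18*(⅑) - 7*1/24 = 2 - 7/24 = 41/24 ≈ 1.7083)
(H*(-32))*(-1 - 5)² = ((41/24)*(-32))*(-1 - 5)² = -164/3*(-6)² = -164/3*36 = -1968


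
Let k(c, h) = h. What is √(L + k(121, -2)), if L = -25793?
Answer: I*√25795 ≈ 160.61*I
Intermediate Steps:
√(L + k(121, -2)) = √(-25793 - 2) = √(-25795) = I*√25795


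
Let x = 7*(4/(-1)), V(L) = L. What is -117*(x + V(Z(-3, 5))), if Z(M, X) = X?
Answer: 2691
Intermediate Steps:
x = -28 (x = 7*(4*(-1)) = 7*(-4) = -28)
-117*(x + V(Z(-3, 5))) = -117*(-28 + 5) = -117*(-23) = 2691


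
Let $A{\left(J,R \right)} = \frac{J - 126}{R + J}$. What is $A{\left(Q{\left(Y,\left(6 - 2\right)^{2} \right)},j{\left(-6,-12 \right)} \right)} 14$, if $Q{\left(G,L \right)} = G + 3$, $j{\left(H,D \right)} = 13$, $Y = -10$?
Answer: $- \frac{931}{3} \approx -310.33$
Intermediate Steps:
$Q{\left(G,L \right)} = 3 + G$
$A{\left(J,R \right)} = \frac{-126 + J}{J + R}$
$A{\left(Q{\left(Y,\left(6 - 2\right)^{2} \right)},j{\left(-6,-12 \right)} \right)} 14 = \frac{-126 + \left(3 - 10\right)}{\left(3 - 10\right) + 13} \cdot 14 = \frac{-126 - 7}{-7 + 13} \cdot 14 = \frac{1}{6} \left(-133\right) 14 = \left(- \frac{133}{6}\right) 14 = - \frac{931}{3}$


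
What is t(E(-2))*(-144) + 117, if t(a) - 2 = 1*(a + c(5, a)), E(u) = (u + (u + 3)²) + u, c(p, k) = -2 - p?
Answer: 1269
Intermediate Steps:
E(u) = (3 + u)² + 2*u (E(u) = (u + (3 + u)²) + u = (3 + u)² + 2*u)
t(a) = -5 + a (t(a) = 2 + 1*(a + (-2 - 1*5)) = 2 + 1*(a + (-2 - 5)) = 2 + 1*(a - 7) = 2 + 1*(-7 + a) = 2 + (-7 + a) = -5 + a)
t(E(-2))*(-144) + 117 = (-5 + ((3 - 2)² + 2*(-2)))*(-144) + 117 = (-5 + (1² - 4))*(-144) + 117 = (-5 + (1 - 4))*(-144) + 117 = (-5 - 3)*(-144) + 117 = -8*(-144) + 117 = 1152 + 117 = 1269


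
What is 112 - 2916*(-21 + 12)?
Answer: 26356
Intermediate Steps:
112 - 2916*(-21 + 12) = 112 - 2916*(-9) = 112 - 324*(-81) = 112 + 26244 = 26356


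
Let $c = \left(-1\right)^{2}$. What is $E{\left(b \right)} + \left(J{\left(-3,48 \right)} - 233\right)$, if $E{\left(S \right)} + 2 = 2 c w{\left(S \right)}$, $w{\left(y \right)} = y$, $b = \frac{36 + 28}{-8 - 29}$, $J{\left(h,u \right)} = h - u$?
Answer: $- \frac{10710}{37} \approx -289.46$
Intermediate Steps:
$b = - \frac{64}{37}$ ($b = \frac{64}{-37} = 64 \left(- \frac{1}{37}\right) = - \frac{64}{37} \approx -1.7297$)
$c = 1$
$E{\left(S \right)} = -2 + 2 S$ ($E{\left(S \right)} = -2 + 2 \cdot 1 S = -2 + 2 S$)
$E{\left(b \right)} + \left(J{\left(-3,48 \right)} - 233\right) = \left(-2 + 2 \left(- \frac{64}{37}\right)\right) - 284 = \left(-2 - \frac{128}{37}\right) - 284 = - \frac{202}{37} - 284 = - \frac{10710}{37}$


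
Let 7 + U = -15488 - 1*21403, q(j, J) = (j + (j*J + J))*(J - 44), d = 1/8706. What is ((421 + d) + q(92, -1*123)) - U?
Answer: 16822325209/8706 ≈ 1.9323e+6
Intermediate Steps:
d = 1/8706 ≈ 0.00011486
q(j, J) = (-44 + J)*(J + j + J*j) (q(j, J) = (j + (J*j + J))*(-44 + J) = (j + (J + J*j))*(-44 + J) = (J + j + J*j)*(-44 + J) = (-44 + J)*(J + j + J*j))
U = -36898 (U = -7 + (-15488 - 1*21403) = -7 + (-15488 - 21403) = -7 - 36891 = -36898)
((421 + d) + q(92, -1*123)) - U = ((421 + 1/8706) + ((-1*123)**2 - (-44)*123 - 44*92 + 92*(-1*123)**2 - 43*(-1*123)*92)) - 1*(-36898) = (3665227/8706 + ((-123)**2 - 44*(-123) - 4048 + 92*(-123)**2 - 43*(-123)*92)) + 36898 = (3665227/8706 + (15129 + 5412 - 4048 + 92*15129 + 486588)) + 36898 = (3665227/8706 + (15129 + 5412 - 4048 + 1391868 + 486588)) + 36898 = (3665227/8706 + 1894949) + 36898 = 16501091221/8706 + 36898 = 16822325209/8706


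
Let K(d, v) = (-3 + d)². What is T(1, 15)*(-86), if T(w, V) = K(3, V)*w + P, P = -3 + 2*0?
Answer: 258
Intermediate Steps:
P = -3 (P = -3 + 0 = -3)
T(w, V) = -3 (T(w, V) = (-3 + 3)²*w - 3 = 0²*w - 3 = 0*w - 3 = 0 - 3 = -3)
T(1, 15)*(-86) = -3*(-86) = 258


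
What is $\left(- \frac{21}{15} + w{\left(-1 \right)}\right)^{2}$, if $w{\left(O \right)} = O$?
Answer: $\frac{144}{25} \approx 5.76$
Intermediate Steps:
$\left(- \frac{21}{15} + w{\left(-1 \right)}\right)^{2} = \left(- \frac{21}{15} - 1\right)^{2} = \left(\left(-21\right) \frac{1}{15} - 1\right)^{2} = \left(- \frac{7}{5} - 1\right)^{2} = \left(- \frac{12}{5}\right)^{2} = \frac{144}{25}$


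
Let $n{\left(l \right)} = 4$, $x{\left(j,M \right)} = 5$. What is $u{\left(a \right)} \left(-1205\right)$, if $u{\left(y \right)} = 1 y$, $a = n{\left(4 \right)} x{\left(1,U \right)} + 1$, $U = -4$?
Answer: $-25305$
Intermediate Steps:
$a = 21$ ($a = 4 \cdot 5 + 1 = 20 + 1 = 21$)
$u{\left(y \right)} = y$
$u{\left(a \right)} \left(-1205\right) = 21 \left(-1205\right) = -25305$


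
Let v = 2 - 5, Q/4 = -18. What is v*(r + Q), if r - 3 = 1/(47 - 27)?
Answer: 4137/20 ≈ 206.85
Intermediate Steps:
Q = -72 (Q = 4*(-18) = -72)
r = 61/20 (r = 3 + 1/(47 - 27) = 3 + 1/20 = 61/20 ≈ 3.0500)
v = -3
v*(r + Q) = -3*(61/20 - 72) = -3*(-1379/20) = 4137/20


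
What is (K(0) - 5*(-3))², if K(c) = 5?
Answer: 400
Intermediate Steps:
(K(0) - 5*(-3))² = (5 - 5*(-3))² = (5 + 15)² = 20² = 400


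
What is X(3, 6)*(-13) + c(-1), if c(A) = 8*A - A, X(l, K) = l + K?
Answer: -124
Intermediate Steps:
X(l, K) = K + l
c(A) = 7*A
X(3, 6)*(-13) + c(-1) = (6 + 3)*(-13) + 7*(-1) = 9*(-13) - 7 = -117 - 7 = -124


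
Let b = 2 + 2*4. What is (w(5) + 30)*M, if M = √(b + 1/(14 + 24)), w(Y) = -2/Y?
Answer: 74*√14478/95 ≈ 93.727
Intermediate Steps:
b = 10 (b = 2 + 8 = 10)
M = √14478/38 (M = √(10 + 1/(14 + 24)) = √(10 + 1/38) = √(381/38) = √14478/38 ≈ 3.1664)
(w(5) + 30)*M = (-2/5 + 30)*(√14478/38) = (-2*⅕ + 30)*(√14478/38) = (-⅖ + 30)*(√14478/38) = 148*(√14478/38)/5 = 74*√14478/95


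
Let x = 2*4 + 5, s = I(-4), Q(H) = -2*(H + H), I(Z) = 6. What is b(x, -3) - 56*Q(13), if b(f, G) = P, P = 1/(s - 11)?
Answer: 14559/5 ≈ 2911.8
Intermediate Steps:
Q(H) = -4*H
s = 6
x = 13 (x = 8 + 5 = 13)
P = -⅕ (P = 1/(6 - 11) = 1/(-5) = -⅕ ≈ -0.20000)
b(f, G) = -⅕
b(x, -3) - 56*Q(13) = -⅕ - (-224)*13 = -⅕ - 56*(-52) = -⅕ + 2912 = 14559/5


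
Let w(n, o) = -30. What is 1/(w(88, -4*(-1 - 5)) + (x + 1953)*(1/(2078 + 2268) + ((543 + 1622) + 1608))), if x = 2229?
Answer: 53/836268819 ≈ 6.3377e-8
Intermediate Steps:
1/(w(88, -4*(-1 - 5)) + (x + 1953)*(1/(2078 + 2268) + ((543 + 1622) + 1608))) = 1/(-30 + (2229 + 1953)*(1/(2078 + 2268) + ((543 + 1622) + 1608))) = 1/(-30 + 4182*(1/4346 + (2165 + 1608))) = 1/(-30 + 4182*(1/4346 + 3773)) = 1/(-30 + 4182*(16397459/4346)) = 1/(-30 + 836270409/53) = 1/(836268819/53) = 53/836268819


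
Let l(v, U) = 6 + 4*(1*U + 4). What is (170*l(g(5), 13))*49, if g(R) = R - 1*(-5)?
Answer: 616420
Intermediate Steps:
g(R) = 5 + R (g(R) = R + 5 = 5 + R)
l(v, U) = 22 + 4*U (l(v, U) = 6 + 4*(U + 4) = 6 + 4*(4 + U) = 6 + (16 + 4*U) = 22 + 4*U)
(170*l(g(5), 13))*49 = (170*(22 + 4*13))*49 = (170*(22 + 52))*49 = (170*74)*49 = 12580*49 = 616420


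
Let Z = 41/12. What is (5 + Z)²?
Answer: 10201/144 ≈ 70.840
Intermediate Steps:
Z = 41/12 (Z = 41*(1/12) = 41/12 ≈ 3.4167)
(5 + Z)² = (5 + 41/12)² = (101/12)² = 10201/144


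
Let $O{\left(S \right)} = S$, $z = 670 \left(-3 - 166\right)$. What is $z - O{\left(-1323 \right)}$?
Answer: $-111907$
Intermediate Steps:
$z = -113230$ ($z = 670 \left(-169\right) = -113230$)
$z - O{\left(-1323 \right)} = -113230 - -1323 = -113230 + 1323 = -111907$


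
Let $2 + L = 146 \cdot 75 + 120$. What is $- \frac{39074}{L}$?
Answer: $- \frac{19537}{5534} \approx -3.5304$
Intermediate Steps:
$L = 11068$ ($L = -2 + \left(146 \cdot 75 + 120\right) = -2 + \left(10950 + 120\right) = -2 + 11070 = 11068$)
$- \frac{39074}{L} = - \frac{39074}{11068} = \left(-39074\right) \frac{1}{11068} = - \frac{19537}{5534}$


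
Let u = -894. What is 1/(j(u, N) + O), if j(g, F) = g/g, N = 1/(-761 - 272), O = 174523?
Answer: 1/174524 ≈ 5.7299e-6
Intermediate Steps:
N = -1/1033 (N = 1/(-1033) = -1/1033 ≈ -0.00096805)
j(g, F) = 1
1/(j(u, N) + O) = 1/(1 + 174523) = 1/174524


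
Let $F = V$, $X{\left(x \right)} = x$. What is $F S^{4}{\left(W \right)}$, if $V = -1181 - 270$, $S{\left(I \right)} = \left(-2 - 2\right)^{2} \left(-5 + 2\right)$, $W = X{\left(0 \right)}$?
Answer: $-7702511616$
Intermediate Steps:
$W = 0$
$S{\left(I \right)} = -48$ ($S{\left(I \right)} = \left(-4\right)^{2} \left(-3\right) = 16 \left(-3\right) = -48$)
$V = -1451$ ($V = -1181 - 270 = -1451$)
$F = -1451$
$F S^{4}{\left(W \right)} = - 1451 \left(-48\right)^{4} = \left(-1451\right) 5308416 = -7702511616$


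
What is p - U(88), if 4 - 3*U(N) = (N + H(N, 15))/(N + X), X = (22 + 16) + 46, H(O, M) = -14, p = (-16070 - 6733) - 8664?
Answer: -8118793/258 ≈ -31468.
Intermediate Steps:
p = -31467 (p = -22803 - 8664 = -31467)
X = 84 (X = 38 + 46 = 84)
U(N) = 4/3 - (-14 + N)/(3*(84 + N)) (U(N) = 4/3 - (N - 14)/(3*(N + 84)) = 4/3 - (-14 + N)/(3*(84 + N)))
p - U(88) = -31467 - (350/3 + 88)/(84 + 88) = -31467 - 614/(172*3) = -31467 - 1*307/258 = -31467 - 307/258 = -8118793/258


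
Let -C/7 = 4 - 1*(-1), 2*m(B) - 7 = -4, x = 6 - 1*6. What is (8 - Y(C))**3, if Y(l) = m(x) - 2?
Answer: 4913/8 ≈ 614.13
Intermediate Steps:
x = 0 (x = 6 - 6 = 0)
m(B) = 3/2 (m(B) = 7/2 + (1/2)*(-4) = 7/2 - 2 = 3/2)
C = -35 (C = -7*(4 - 1*(-1)) = -7*(4 + 1) = -7*5 = -35)
Y(l) = -1/2 (Y(l) = 3/2 - 2 = -1/2)
(8 - Y(C))**3 = (8 - 1*(-1/2))**3 = (8 + 1/2)**3 = (17/2)**3 = 4913/8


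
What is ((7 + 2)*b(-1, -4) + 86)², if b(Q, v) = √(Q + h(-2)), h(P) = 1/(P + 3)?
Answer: 7396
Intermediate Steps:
h(P) = 1/(3 + P)
b(Q, v) = √(1 + Q) (b(Q, v) = √(Q + 1/(3 - 2)) = √(Q + 1/1) = √(Q + 1) = √(1 + Q))
((7 + 2)*b(-1, -4) + 86)² = ((7 + 2)*√(1 - 1) + 86)² = (9*√0 + 86)² = (9*0 + 86)² = (0 + 86)² = 86² = 7396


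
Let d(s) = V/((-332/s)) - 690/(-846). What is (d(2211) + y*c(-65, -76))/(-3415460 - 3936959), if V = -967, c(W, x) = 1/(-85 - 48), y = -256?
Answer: -40111669673/45776131284324 ≈ -0.00087626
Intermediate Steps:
c(W, x) = -1/133 (c(W, x) = 1/(-133) = -1/133)
d(s) = 115/141 + 967*s/332 (d(s) = -967*(-s/332) - 690/(-846) = -(-967)*s/332 - 690*(-1/846) = 967*s/332 + 115/141 = 115/141 + 967*s/332)
(d(2211) + y*c(-65, -76))/(-3415460 - 3936959) = ((115/141 + (967/332)*2211) - 256*(-1/133))/(-3415460 - 3936959) = ((115/141 + 2138037/332) + 256/133)/(-7352419) = (301501397/46812 + 256/133)*(-1/7352419) = (40111669673/6225996)*(-1/7352419) = -40111669673/45776131284324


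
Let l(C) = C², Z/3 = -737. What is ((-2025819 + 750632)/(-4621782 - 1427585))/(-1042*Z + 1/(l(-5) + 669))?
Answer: 884979778/9672213294265043 ≈ 9.1497e-8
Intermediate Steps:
Z = -2211 (Z = 3*(-737) = -2211)
((-2025819 + 750632)/(-4621782 - 1427585))/(-1042*Z + 1/(l(-5) + 669)) = ((-2025819 + 750632)/(-4621782 - 1427585))/(-1042*(-2211) + 1/((-5)² + 669)) = (-1275187/(-6049367))/(2303862 + 1/(25 + 669)) = (-1275187*(-1/6049367))/(2303862 + 1/694) = 1275187/(6049367*(2303862 + 1/694)) = 1275187/(6049367*(1598880229/694)) = (1275187/6049367)*(694/1598880229) = 884979778/9672213294265043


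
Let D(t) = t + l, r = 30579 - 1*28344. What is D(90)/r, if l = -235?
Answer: -29/447 ≈ -0.064877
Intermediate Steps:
r = 2235 (r = 30579 - 28344 = 2235)
D(t) = -235 + t (D(t) = t - 235 = -235 + t)
D(90)/r = (-235 + 90)/2235 = -145*1/2235 = -29/447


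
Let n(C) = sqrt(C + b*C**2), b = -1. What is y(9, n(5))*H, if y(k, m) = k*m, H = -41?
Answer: -738*I*sqrt(5) ≈ -1650.2*I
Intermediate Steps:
n(C) = sqrt(C - C**2)
y(9, n(5))*H = (9*sqrt(5*(1 - 1*5)))*(-41) = (9*sqrt(5*(1 - 5)))*(-41) = (9*sqrt(5*(-4)))*(-41) = (9*sqrt(-20))*(-41) = (9*(2*I*sqrt(5)))*(-41) = (18*I*sqrt(5))*(-41) = -738*I*sqrt(5)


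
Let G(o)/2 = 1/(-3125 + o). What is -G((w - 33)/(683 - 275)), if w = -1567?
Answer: 102/159575 ≈ 0.00063920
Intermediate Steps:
G(o) = 2/(-3125 + o)
-G((w - 33)/(683 - 275)) = -2/(-3125 + (-1567 - 33)/(683 - 275)) = -2/(-3125 - 1600/408) = -2/(-3125 - 1600*1/408) = -2/(-3125 - 200/51) = -2/(-159575/51) = -2*(-51)/159575 = -1*(-102/159575) = 102/159575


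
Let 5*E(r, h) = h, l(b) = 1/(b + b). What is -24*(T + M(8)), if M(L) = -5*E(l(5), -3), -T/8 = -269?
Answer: -51720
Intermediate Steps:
T = 2152 (T = -8*(-269) = 2152)
l(b) = 1/(2*b)
E(r, h) = h/5
M(L) = 3 (M(L) = -(-3) = -5*(-⅗) = 3)
-24*(T + M(8)) = -24*(2152 + 3) = -24*2155 = -51720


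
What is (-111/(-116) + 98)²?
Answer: 131767441/13456 ≈ 9792.5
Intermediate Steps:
(-111/(-116) + 98)² = (-111*(-1/116) + 98)² = (111/116 + 98)² = (11479/116)² = 131767441/13456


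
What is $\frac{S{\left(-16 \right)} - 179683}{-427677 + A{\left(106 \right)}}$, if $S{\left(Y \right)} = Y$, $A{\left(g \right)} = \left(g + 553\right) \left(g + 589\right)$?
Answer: $- \frac{179699}{30328} \approx -5.9252$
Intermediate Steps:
$A{\left(g \right)} = \left(553 + g\right) \left(589 + g\right)$
$\frac{S{\left(-16 \right)} - 179683}{-427677 + A{\left(106 \right)}} = \frac{-16 - 179683}{-427677 + \left(325717 + 106^{2} + 1142 \cdot 106\right)} = \frac{-16 - 179683}{-427677 + \left(325717 + 11236 + 121052\right)} = \frac{-16 - 179683}{-427677 + 458005} = - \frac{179699}{30328}$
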